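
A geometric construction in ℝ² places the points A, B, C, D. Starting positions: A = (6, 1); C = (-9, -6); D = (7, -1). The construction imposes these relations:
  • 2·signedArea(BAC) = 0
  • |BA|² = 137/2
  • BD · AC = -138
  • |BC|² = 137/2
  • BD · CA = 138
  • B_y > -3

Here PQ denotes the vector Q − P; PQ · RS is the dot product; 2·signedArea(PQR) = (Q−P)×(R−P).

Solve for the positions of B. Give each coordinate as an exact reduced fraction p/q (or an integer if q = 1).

B = (-3/2, -5/2)

1. B_x = -3/2  [2·signedArea(BAC) = 0 ∩ BD · AC = -138]
2. B_y = -5/2  [2·signedArea(BAC) = 0 ∩ BD · AC = -138]
   → B = (-3/2, -5/2)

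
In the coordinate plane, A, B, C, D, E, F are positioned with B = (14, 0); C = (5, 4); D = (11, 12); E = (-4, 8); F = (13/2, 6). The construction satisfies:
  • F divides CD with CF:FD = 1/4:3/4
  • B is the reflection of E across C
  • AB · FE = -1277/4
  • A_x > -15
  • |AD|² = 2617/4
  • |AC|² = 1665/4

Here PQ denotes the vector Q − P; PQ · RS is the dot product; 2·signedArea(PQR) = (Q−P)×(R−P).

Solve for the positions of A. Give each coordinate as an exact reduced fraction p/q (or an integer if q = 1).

1. A_x = -29/2  [line 21/2·x + -2·y + 689/4 = 0 ∩ |AC|² = 1665/4]
2. A_y = 10  [line 21/2·x + -2·y + 689/4 = 0 ∩ |AC|² = 1665/4]
   → A = (-29/2, 10)

A = (-29/2, 10)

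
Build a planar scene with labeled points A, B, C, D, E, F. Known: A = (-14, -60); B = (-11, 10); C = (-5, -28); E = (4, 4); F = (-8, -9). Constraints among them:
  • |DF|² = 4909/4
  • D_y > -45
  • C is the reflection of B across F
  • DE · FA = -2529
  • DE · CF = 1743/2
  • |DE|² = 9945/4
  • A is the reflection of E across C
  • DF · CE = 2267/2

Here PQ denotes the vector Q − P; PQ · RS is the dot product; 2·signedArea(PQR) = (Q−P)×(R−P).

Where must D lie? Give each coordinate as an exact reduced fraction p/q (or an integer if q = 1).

1. D_x = -19/2  [DE · CF = 1743/2 ∩ DF · CE = 2267/2]
2. D_y = -44  [DE · CF = 1743/2 ∩ DF · CE = 2267/2]
   → D = (-19/2, -44)

D = (-19/2, -44)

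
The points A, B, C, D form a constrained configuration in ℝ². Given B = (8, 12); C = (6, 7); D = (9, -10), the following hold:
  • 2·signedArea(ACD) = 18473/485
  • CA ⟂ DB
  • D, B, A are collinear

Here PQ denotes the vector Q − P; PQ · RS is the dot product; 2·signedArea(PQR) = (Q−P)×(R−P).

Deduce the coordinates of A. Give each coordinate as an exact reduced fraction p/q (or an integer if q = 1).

A = (3988/485, 3444/485)

1. A_x = 3988/485  [D, B, A are collinear ∩ CA ⟂ DB]
2. A_y = 3444/485  [D, B, A are collinear ∩ CA ⟂ DB]
   → A = (3988/485, 3444/485)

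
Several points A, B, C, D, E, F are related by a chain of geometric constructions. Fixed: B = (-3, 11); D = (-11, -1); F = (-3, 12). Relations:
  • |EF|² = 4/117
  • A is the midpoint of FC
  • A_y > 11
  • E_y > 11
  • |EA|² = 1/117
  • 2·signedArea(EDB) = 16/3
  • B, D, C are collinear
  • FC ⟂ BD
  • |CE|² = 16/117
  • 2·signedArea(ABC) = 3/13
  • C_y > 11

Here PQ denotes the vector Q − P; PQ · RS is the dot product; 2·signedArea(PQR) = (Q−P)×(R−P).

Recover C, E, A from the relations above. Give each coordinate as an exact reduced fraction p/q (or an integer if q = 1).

A = (-36/13, 154/13)
C = (-33/13, 152/13)
E = (-37/13, 464/39)

1. C_x = -33/13  [B, D, C are collinear ∩ FC ⟂ BD]
2. C_y = 152/13  [B, D, C are collinear ∩ FC ⟂ BD]
   → C = (-33/13, 152/13)
3. E_x = -37/13  [line -12·x + 8·y + -388/3 = 0 ∩ |CE|² = 16/117]
4. E_y = 464/39  [line -12·x + 8·y + -388/3 = 0 ∩ |CE|² = 16/117]
   → E = (-37/13, 464/39)
5. A_x = -36/13  [A is the midpoint of FC]
6. A_y = 154/13  [A is the midpoint of FC]
   → A = (-36/13, 154/13)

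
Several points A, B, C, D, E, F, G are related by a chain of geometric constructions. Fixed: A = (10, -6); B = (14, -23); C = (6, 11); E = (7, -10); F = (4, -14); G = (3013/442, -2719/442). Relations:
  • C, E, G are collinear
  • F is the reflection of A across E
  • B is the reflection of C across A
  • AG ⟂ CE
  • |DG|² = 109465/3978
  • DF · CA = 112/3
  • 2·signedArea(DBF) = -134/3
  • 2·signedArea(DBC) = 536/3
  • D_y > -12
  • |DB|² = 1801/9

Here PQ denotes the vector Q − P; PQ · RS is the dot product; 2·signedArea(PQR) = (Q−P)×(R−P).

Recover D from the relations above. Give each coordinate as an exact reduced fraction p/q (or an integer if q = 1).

1. D_x = 6  [2·signedArea(DBF) = -134/3 ∩ 2·signedArea(DBC) = 536/3]
2. D_y = -34/3  [2·signedArea(DBF) = -134/3 ∩ 2·signedArea(DBC) = 536/3]
   → D = (6, -34/3)

D = (6, -34/3)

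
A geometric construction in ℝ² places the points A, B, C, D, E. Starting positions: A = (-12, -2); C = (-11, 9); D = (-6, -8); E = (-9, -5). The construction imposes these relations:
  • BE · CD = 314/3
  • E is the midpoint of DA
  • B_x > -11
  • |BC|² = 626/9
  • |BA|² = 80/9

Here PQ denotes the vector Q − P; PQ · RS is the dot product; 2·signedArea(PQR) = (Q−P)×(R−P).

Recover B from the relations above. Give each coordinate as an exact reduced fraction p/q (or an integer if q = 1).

B = (-32/3, 2/3)

1. B_x = -32/3  [line -5·x + 17·y + -194/3 = 0 ∩ |BA|² = 80/9]
2. B_y = 2/3  [line -5·x + 17·y + -194/3 = 0 ∩ |BA|² = 80/9]
   → B = (-32/3, 2/3)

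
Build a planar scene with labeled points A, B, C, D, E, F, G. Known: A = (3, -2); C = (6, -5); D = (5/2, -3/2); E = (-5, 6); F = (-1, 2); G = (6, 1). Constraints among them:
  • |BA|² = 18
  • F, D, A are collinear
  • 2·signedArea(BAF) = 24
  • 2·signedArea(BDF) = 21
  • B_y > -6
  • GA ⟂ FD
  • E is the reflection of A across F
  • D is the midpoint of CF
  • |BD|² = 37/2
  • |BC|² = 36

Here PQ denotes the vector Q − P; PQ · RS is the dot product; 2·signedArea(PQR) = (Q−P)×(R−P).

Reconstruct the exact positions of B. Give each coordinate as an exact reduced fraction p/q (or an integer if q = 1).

1. B_x = 0  [line -7/2·x + -7/2·y + -35/2 = 0 ∩ |BA|² = 18]
2. B_y = -5  [line -7/2·x + -7/2·y + -35/2 = 0 ∩ |BA|² = 18]
   → B = (0, -5)

B = (0, -5)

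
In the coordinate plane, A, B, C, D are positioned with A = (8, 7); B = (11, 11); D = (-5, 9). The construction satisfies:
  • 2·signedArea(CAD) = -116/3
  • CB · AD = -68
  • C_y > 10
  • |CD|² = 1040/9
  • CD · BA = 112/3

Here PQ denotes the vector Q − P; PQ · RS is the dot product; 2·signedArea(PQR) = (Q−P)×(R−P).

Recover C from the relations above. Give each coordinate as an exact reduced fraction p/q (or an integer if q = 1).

1. C_x = 17/3  [2·signedArea(CAD) = -116/3 ∩ CB · AD = -68]
2. C_y = 31/3  [2·signedArea(CAD) = -116/3 ∩ CB · AD = -68]
   → C = (17/3, 31/3)

C = (17/3, 31/3)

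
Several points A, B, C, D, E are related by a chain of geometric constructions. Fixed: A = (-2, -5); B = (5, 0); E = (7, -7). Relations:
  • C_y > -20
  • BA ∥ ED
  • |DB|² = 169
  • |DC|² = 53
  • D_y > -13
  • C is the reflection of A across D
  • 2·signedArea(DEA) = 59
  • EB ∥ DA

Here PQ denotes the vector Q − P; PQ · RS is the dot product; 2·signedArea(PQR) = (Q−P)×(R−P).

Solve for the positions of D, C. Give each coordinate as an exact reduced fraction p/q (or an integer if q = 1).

C = (2, -19)
D = (0, -12)

1. D_x = 0  [EB ∥ DA ∩ BA ∥ ED]
2. D_y = -12  [EB ∥ DA ∩ BA ∥ ED]
   → D = (0, -12)
3. C_x = 2  [C is the reflection of A across D]
4. C_y = -19  [C is the reflection of A across D]
   → C = (2, -19)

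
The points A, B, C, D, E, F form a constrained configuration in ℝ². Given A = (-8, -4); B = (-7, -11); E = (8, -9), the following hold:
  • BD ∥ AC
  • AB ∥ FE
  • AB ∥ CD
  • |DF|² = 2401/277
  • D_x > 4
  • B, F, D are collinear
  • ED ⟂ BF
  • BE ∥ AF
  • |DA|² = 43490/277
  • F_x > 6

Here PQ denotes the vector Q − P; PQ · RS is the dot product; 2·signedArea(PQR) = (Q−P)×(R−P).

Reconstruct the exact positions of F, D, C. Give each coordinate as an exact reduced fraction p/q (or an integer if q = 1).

C = (976/277, 944/277)
D = (1253/277, -995/277)
F = (7, -2)

1. F_x = 7  [AB ∥ FE ∩ BE ∥ AF]
2. F_y = -2  [AB ∥ FE ∩ BE ∥ AF]
   → F = (7, -2)
3. D_x = 1253/277  [B, F, D are collinear ∩ ED ⟂ BF]
4. D_y = -995/277  [B, F, D are collinear ∩ ED ⟂ BF]
   → D = (1253/277, -995/277)
5. C_x = 976/277  [AB ∥ CD ∩ BD ∥ AC]
6. C_y = 944/277  [AB ∥ CD ∩ BD ∥ AC]
   → C = (976/277, 944/277)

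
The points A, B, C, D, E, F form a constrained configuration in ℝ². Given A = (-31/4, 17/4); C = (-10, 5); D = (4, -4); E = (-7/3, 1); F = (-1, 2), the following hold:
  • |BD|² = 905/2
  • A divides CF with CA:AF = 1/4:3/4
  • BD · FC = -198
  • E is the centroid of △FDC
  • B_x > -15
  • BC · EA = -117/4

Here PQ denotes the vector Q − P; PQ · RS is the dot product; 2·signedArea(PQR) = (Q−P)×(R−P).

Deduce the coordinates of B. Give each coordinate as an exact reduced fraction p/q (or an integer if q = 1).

B = (-29/2, 13/2)

1. B_x = -29/2  [BC · EA = -117/4 ∩ BD · FC = -198]
2. B_y = 13/2  [BC · EA = -117/4 ∩ BD · FC = -198]
   → B = (-29/2, 13/2)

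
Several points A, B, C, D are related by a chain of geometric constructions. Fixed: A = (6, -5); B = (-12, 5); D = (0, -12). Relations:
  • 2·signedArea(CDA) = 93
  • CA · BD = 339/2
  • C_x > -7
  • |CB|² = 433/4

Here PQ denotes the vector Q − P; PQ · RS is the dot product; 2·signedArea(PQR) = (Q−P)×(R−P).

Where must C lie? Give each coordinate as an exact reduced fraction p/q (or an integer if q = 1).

1. C_x = -6  [2·signedArea(CDA) = 93 ∩ CA · BD = 339/2]
2. C_y = -7/2  [2·signedArea(CDA) = 93 ∩ CA · BD = 339/2]
   → C = (-6, -7/2)

C = (-6, -7/2)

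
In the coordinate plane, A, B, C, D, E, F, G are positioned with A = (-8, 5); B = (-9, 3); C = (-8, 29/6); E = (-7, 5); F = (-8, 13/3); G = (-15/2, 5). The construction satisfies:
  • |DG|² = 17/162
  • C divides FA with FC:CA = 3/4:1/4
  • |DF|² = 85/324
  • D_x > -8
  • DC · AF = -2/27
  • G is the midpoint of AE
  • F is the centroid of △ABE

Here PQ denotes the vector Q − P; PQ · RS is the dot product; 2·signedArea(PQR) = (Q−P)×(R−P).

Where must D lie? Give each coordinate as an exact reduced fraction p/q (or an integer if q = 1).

D = (-23/3, 85/18)

1. D_y = 85/18  [DC · AF = -2/27]
2. D_x = -23/3  [|DF|² = 85/324]
   → D = (-23/3, 85/18)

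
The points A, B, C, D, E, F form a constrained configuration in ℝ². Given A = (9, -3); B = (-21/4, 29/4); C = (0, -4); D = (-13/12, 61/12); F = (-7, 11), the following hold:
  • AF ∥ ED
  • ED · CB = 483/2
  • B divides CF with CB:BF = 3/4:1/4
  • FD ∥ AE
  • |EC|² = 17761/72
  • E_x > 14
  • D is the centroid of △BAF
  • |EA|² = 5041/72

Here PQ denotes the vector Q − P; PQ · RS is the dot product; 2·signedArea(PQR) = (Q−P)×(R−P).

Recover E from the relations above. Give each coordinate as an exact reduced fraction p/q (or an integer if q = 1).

E = (179/12, -107/12)

1. E_x = 179/12  [AF ∥ ED ∩ FD ∥ AE]
2. E_y = -107/12  [AF ∥ ED ∩ FD ∥ AE]
   → E = (179/12, -107/12)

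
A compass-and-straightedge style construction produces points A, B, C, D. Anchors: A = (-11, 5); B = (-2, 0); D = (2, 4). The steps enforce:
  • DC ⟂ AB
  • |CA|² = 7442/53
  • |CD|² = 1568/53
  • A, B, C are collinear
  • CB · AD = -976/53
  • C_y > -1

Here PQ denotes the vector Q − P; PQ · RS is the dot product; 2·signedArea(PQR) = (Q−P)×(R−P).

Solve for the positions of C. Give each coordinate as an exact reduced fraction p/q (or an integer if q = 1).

1. C_x = -34/53  [A, B, C are collinear ∩ DC ⟂ AB]
2. C_y = -40/53  [A, B, C are collinear ∩ DC ⟂ AB]
   → C = (-34/53, -40/53)

C = (-34/53, -40/53)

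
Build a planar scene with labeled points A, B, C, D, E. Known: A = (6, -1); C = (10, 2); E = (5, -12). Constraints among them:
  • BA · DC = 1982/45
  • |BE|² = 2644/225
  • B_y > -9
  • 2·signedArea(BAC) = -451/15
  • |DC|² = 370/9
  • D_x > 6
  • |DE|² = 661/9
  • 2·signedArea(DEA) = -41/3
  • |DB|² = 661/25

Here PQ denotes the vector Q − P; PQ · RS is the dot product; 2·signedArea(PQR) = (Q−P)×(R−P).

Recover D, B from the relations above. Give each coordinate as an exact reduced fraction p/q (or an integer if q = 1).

1. D_x = 7  [line -11·x + 1·y + 242/3 = 0 ∩ |DE|² = 661/9]
2. D_y = -11/3  [line -11·x + 1·y + 242/3 = 0 ∩ |DE|² = 661/9]
   → D = (7, -11/3)
3. B_x = 29/5  [2·signedArea(BAC) = -451/15 ∩ BA · DC = 1982/45]
4. B_y = -26/3  [2·signedArea(BAC) = -451/15 ∩ BA · DC = 1982/45]
   → B = (29/5, -26/3)

B = (29/5, -26/3)
D = (7, -11/3)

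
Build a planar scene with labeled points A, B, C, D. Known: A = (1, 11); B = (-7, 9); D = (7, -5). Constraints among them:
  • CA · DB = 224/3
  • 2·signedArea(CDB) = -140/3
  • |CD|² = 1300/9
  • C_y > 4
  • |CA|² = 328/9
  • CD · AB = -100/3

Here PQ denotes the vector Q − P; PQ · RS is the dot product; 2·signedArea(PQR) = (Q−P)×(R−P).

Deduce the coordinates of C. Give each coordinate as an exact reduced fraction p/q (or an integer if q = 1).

1. C_x = 1/3  [CA · DB = 224/3 ∩ CD · AB = -100/3]
2. C_y = 5  [CA · DB = 224/3 ∩ CD · AB = -100/3]
   → C = (1/3, 5)

C = (1/3, 5)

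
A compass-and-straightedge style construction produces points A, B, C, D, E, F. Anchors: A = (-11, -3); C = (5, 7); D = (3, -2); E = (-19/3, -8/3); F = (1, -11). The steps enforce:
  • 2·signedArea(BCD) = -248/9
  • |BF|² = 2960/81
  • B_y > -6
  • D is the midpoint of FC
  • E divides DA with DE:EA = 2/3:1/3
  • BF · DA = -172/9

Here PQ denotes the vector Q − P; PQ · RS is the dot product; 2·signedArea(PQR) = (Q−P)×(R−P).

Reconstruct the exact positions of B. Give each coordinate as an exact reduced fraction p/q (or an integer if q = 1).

B = (-7/9, -47/9)

1. B_x = -7/9  [2·signedArea(BCD) = -248/9 ∩ BF · DA = -172/9]
2. B_y = -47/9  [2·signedArea(BCD) = -248/9 ∩ BF · DA = -172/9]
   → B = (-7/9, -47/9)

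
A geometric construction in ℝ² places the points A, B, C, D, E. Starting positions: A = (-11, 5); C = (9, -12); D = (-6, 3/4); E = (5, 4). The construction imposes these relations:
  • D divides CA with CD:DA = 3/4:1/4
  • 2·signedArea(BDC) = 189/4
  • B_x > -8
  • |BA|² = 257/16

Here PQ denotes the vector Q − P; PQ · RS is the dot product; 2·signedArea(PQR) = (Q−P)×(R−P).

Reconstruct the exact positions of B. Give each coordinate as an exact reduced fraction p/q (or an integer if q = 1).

B = (-7, 19/4)

1. B_x = -7  [line 51/4·x + 15·y + 18 = 0 ∩ |BA|² = 257/16]
2. B_y = 19/4  [line 51/4·x + 15·y + 18 = 0 ∩ |BA|² = 257/16]
   → B = (-7, 19/4)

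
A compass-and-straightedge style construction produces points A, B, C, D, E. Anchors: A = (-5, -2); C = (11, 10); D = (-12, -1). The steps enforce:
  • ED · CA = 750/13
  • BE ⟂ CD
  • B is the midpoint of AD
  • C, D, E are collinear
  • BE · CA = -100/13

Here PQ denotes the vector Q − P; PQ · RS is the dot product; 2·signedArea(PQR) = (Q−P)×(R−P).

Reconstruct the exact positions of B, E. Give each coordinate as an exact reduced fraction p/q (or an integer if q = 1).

1. B_x = -17/2  [B is the midpoint of AD]
2. B_y = -3/2  [B is the midpoint of AD]
   → B = (-17/2, -3/2)
3. E_x = -243/26  [C, D, E are collinear ∩ BE ⟂ CD]
4. E_y = 7/26  [C, D, E are collinear ∩ BE ⟂ CD]
   → E = (-243/26, 7/26)

B = (-17/2, -3/2)
E = (-243/26, 7/26)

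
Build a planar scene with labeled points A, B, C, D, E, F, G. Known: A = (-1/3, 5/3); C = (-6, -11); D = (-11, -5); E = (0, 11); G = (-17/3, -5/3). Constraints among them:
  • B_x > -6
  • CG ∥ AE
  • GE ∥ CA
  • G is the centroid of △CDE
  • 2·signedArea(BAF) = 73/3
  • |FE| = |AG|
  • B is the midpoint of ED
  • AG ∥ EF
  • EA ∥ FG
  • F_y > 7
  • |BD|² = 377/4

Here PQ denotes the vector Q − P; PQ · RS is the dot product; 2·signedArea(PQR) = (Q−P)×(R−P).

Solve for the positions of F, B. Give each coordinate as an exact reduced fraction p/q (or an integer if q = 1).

B = (-11/2, 3)
F = (-16/3, 23/3)

1. F_x = -16/3  [EA ∥ FG ∩ AG ∥ EF]
2. F_y = 23/3  [EA ∥ FG ∩ AG ∥ EF]
   → F = (-16/3, 23/3)
3. B_x = -11/2  [B is the midpoint of ED]
4. B_y = 3  [B is the midpoint of ED]
   → B = (-11/2, 3)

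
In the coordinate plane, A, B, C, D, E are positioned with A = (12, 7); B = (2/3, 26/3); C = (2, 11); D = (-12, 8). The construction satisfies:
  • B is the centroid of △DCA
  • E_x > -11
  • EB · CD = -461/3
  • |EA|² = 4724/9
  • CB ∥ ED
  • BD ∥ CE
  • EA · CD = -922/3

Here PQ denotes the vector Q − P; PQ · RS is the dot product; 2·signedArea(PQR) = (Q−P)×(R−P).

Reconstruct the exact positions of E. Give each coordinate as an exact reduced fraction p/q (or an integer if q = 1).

E = (-32/3, 31/3)

1. E_x = -32/3  [CB ∥ ED ∩ BD ∥ CE]
2. E_y = 31/3  [CB ∥ ED ∩ BD ∥ CE]
   → E = (-32/3, 31/3)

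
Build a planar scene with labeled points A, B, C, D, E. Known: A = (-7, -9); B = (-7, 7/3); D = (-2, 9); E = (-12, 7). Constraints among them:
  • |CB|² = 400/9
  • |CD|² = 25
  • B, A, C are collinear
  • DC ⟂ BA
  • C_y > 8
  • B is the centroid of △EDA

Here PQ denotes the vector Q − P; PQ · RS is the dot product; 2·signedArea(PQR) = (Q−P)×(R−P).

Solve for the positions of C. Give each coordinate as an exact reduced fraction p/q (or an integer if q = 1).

C = (-7, 9)

1. C_x = -7  [B, A, C are collinear ∩ DC ⟂ BA]
2. C_y = 9  [B, A, C are collinear ∩ DC ⟂ BA]
   → C = (-7, 9)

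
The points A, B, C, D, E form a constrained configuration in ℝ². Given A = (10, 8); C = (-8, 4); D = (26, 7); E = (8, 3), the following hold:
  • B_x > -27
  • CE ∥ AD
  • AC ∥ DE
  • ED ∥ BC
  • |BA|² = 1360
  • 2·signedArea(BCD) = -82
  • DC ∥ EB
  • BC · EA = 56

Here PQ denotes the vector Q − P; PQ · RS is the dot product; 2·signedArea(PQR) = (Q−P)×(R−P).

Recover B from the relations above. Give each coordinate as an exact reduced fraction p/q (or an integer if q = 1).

1. B_x = -26  [ED ∥ BC ∩ DC ∥ EB]
2. B_y = 0  [ED ∥ BC ∩ DC ∥ EB]
   → B = (-26, 0)

B = (-26, 0)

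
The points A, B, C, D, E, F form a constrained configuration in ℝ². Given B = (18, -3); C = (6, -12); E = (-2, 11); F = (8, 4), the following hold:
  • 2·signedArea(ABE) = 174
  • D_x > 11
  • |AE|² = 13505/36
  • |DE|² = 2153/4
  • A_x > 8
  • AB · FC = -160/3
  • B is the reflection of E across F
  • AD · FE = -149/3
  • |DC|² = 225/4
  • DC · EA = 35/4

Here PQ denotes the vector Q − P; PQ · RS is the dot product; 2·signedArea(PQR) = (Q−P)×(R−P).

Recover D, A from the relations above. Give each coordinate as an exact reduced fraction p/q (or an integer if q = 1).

A = (26/3, -31/6)
D = (12, -15/2)

1. A_x = 26/3  [2·signedArea(ABE) = 174 ∩ AB · FC = -160/3]
2. A_y = -31/6  [2·signedArea(ABE) = 174 ∩ AB · FC = -160/3]
   → A = (26/3, -31/6)
3. D_x = 12  [DC · EA = 35/4 ∩ AD · FE = -149/3]
4. D_y = -15/2  [DC · EA = 35/4 ∩ AD · FE = -149/3]
   → D = (12, -15/2)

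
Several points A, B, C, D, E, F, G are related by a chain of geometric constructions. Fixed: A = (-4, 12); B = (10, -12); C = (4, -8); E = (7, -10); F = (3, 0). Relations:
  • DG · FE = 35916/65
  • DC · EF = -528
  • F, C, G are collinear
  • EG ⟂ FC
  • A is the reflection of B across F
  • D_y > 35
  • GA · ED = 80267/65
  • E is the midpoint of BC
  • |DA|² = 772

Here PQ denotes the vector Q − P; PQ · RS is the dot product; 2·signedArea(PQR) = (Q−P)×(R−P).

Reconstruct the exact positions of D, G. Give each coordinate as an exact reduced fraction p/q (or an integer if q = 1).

1. G_x = 279/65  [F, C, G are collinear ∩ EG ⟂ FC]
2. G_y = -672/65  [F, C, G are collinear ∩ EG ⟂ FC]
   → G = (279/65, -672/65)
3. D_x = -18  [DG · FE = 35916/65 ∩ GA · ED = 80267/65]
4. D_y = 36  [DG · FE = 35916/65 ∩ GA · ED = 80267/65]
   → D = (-18, 36)

D = (-18, 36)
G = (279/65, -672/65)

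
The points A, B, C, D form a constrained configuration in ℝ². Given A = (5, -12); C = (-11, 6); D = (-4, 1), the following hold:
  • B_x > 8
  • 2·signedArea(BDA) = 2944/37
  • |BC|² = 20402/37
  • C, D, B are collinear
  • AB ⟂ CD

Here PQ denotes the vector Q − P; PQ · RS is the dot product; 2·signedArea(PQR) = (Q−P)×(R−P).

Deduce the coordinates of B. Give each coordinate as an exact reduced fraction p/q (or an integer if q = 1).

1. B_x = 300/37  [C, D, B are collinear ∩ AB ⟂ CD]
2. B_y = -283/37  [C, D, B are collinear ∩ AB ⟂ CD]
   → B = (300/37, -283/37)

B = (300/37, -283/37)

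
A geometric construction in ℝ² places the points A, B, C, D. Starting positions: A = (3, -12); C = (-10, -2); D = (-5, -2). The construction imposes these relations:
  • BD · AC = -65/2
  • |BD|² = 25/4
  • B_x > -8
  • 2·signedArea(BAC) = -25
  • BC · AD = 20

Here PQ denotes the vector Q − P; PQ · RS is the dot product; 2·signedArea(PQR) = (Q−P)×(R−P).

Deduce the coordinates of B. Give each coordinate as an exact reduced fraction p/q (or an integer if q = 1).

1. B_x = -15/2  [2·signedArea(BAC) = -25 ∩ BC · AD = 20]
2. B_y = -2  [2·signedArea(BAC) = -25 ∩ BC · AD = 20]
   → B = (-15/2, -2)

B = (-15/2, -2)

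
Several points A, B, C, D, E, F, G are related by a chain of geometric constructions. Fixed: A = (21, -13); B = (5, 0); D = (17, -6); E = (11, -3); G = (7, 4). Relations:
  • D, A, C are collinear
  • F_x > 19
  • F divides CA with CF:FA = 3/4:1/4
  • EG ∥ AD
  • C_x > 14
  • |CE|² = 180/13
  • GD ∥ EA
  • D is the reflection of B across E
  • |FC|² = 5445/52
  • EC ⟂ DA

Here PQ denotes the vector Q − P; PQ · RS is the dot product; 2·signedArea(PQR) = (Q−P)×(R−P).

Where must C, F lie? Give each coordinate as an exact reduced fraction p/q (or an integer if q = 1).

1. C_x = 185/13  [D, A, C are collinear ∩ EC ⟂ DA]
2. C_y = -15/13  [D, A, C are collinear ∩ EC ⟂ DA]
   → C = (185/13, -15/13)
3. F_x = 251/13  [F divides CA with CF:FA = 3/4:1/4]
4. F_y = -261/26  [F divides CA with CF:FA = 3/4:1/4]
   → F = (251/13, -261/26)

C = (185/13, -15/13)
F = (251/13, -261/26)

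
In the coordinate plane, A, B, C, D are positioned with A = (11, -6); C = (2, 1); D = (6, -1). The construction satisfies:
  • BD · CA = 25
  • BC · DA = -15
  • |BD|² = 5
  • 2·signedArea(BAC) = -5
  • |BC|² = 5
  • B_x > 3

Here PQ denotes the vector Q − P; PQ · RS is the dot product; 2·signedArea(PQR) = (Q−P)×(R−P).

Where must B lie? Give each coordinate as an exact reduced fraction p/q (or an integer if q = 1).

B = (4, 0)

1. B_x = 4  [2·signedArea(BAC) = -5 ∩ BD · CA = 25]
2. B_y = 0  [2·signedArea(BAC) = -5 ∩ BD · CA = 25]
   → B = (4, 0)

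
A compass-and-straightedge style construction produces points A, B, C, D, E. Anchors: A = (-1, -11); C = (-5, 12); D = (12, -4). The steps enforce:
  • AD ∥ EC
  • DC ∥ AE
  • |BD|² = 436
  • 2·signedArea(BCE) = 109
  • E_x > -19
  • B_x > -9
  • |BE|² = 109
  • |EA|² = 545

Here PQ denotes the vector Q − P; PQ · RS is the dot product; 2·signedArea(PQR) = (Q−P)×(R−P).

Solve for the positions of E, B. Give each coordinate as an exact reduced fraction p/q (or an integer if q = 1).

B = (-8, 2)
E = (-18, 5)

1. E_x = -18  [AD ∥ EC ∩ DC ∥ AE]
2. E_y = 5  [AD ∥ EC ∩ DC ∥ AE]
   → E = (-18, 5)
3. B_x = -8  [line 7·x + -13·y + 82 = 0 ∩ |BE|² = 109]
4. B_y = 2  [line 7·x + -13·y + 82 = 0 ∩ |BE|² = 109]
   → B = (-8, 2)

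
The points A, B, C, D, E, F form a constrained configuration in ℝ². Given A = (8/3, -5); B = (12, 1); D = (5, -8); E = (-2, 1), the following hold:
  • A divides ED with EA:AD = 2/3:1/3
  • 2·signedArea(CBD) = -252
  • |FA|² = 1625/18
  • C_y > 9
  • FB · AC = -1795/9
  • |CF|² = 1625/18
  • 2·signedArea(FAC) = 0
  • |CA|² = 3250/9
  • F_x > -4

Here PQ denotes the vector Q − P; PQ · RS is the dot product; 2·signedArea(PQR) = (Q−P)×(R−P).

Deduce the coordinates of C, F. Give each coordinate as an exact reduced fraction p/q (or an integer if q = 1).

1. C_x = -9  [line 9·x + -7·y + 151 = 0 ∩ |CA|² = 3250/9]
2. C_y = 10  [line 9·x + -7·y + 151 = 0 ∩ |CA|² = 3250/9]
   → C = (-9, 10)
3. F_x = -19/6  [2·signedArea(FAC) = 0 ∩ FB · AC = -1795/9]
4. F_y = 5/2  [2·signedArea(FAC) = 0 ∩ FB · AC = -1795/9]
   → F = (-19/6, 5/2)

C = (-9, 10)
F = (-19/6, 5/2)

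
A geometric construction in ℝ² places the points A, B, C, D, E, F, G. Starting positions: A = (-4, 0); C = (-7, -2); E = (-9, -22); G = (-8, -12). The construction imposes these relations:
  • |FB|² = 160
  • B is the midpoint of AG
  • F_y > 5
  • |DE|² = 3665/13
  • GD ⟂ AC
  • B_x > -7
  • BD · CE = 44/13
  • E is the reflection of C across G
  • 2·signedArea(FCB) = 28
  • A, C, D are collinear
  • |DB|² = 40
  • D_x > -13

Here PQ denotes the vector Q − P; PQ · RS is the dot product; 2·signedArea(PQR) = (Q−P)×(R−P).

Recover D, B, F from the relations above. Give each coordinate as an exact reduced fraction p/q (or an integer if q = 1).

1. D_x = -160/13  [A, C, D are collinear ∩ GD ⟂ AC]
2. D_y = -72/13  [A, C, D are collinear ∩ GD ⟂ AC]
   → D = (-160/13, -72/13)
3. B_x = -6  [B is the midpoint of AG]
4. B_y = -6  [B is the midpoint of AG]
   → B = (-6, -6)
5. F_x = -2  [line 4·x + 1·y + 2 = 0 ∩ |FB|² = 160]
6. F_y = 6  [line 4·x + 1·y + 2 = 0 ∩ |FB|² = 160]
   → F = (-2, 6)

B = (-6, -6)
D = (-160/13, -72/13)
F = (-2, 6)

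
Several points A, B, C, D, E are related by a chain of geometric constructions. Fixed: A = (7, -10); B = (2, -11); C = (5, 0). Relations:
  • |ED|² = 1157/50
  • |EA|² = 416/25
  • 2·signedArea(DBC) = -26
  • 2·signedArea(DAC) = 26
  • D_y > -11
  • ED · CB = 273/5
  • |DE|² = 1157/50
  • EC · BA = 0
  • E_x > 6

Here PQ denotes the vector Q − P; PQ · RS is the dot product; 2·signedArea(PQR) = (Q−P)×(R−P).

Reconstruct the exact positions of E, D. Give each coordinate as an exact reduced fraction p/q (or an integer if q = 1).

1. D_x = 9/2  [2·signedArea(DBC) = -26 ∩ 2·signedArea(DAC) = 26]
2. D_y = -21/2  [2·signedArea(DBC) = -26 ∩ 2·signedArea(DAC) = 26]
   → D = (9/2, -21/2)
3. E_x = 31/5  [EC · BA = 0 ∩ ED · CB = 273/5]
4. E_y = -6  [EC · BA = 0 ∩ ED · CB = 273/5]
   → E = (31/5, -6)

D = (9/2, -21/2)
E = (31/5, -6)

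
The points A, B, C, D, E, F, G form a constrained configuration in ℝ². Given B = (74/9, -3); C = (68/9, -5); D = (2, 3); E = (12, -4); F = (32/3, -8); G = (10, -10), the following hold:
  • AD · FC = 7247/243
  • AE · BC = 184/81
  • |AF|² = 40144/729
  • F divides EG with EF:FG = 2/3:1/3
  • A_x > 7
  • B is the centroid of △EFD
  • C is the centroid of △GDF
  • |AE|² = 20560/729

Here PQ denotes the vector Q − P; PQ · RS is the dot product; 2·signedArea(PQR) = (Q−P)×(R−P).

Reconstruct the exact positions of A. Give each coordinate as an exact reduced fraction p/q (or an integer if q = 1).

1. A_x = 200/27  [AE · BC = 184/81 ∩ AD · FC = 7247/243]
2. A_y = -4/3  [AE · BC = 184/81 ∩ AD · FC = 7247/243]
   → A = (200/27, -4/3)

A = (200/27, -4/3)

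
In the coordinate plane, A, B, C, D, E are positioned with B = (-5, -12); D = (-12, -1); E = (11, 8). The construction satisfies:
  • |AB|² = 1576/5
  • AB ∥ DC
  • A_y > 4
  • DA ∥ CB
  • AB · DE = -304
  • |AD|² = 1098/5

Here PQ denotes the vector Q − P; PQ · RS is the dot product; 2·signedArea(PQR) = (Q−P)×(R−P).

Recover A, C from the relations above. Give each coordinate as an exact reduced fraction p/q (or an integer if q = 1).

A = (9/5, 22/5)
C = (-94/5, -87/5)

1. A_x = 9/5  [line -23·x + -9·y + 81 = 0 ∩ |AB|² = 1576/5]
2. A_y = 22/5  [line -23·x + -9·y + 81 = 0 ∩ |AB|² = 1576/5]
   → A = (9/5, 22/5)
3. C_x = -94/5  [DA ∥ CB ∩ AB ∥ DC]
4. C_y = -87/5  [DA ∥ CB ∩ AB ∥ DC]
   → C = (-94/5, -87/5)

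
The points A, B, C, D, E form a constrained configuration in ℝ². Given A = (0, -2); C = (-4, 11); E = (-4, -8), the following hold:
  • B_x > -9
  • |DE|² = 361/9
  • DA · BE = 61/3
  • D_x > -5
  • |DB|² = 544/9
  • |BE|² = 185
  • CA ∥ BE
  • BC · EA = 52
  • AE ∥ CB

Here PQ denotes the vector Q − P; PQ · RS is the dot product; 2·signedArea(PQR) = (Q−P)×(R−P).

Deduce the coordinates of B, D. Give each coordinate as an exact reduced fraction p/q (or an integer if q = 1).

1. B_x = -8  [CA ∥ BE ∩ AE ∥ CB]
2. B_y = 5  [CA ∥ BE ∩ AE ∥ CB]
   → B = (-8, 5)
3. D_x = -4  [line -4·x + 13·y + 17/3 = 0 ∩ |DE|² = 361/9]
4. D_y = -5/3  [line -4·x + 13·y + 17/3 = 0 ∩ |DE|² = 361/9]
   → D = (-4, -5/3)

B = (-8, 5)
D = (-4, -5/3)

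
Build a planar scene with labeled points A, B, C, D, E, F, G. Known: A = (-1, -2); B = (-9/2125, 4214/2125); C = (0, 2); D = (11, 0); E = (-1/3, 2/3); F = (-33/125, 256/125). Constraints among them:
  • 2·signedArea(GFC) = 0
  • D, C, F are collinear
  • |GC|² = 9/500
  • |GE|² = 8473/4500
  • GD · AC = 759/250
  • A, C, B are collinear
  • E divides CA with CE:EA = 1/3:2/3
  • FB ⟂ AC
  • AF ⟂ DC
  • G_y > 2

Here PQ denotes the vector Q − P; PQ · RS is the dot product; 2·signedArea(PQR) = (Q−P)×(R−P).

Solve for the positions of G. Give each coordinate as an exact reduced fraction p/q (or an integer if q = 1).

1. G_x = -33/250  [2·signedArea(GFC) = 0 ∩ GD · AC = 759/250]
2. G_y = 253/125  [2·signedArea(GFC) = 0 ∩ GD · AC = 759/250]
   → G = (-33/250, 253/125)

G = (-33/250, 253/125)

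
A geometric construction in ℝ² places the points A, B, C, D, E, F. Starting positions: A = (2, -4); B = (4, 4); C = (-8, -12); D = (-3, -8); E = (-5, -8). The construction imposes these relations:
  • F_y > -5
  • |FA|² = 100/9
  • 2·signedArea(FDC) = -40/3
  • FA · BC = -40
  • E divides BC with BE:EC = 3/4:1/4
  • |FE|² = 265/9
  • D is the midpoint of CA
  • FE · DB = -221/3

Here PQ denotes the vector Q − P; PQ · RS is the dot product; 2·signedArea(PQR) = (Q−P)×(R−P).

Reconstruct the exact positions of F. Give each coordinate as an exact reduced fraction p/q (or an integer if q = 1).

1. F_x = -4/3  [FE · DB = -221/3 ∩ 2·signedArea(FDC) = -40/3]
2. F_y = -4  [FE · DB = -221/3 ∩ 2·signedArea(FDC) = -40/3]
   → F = (-4/3, -4)

F = (-4/3, -4)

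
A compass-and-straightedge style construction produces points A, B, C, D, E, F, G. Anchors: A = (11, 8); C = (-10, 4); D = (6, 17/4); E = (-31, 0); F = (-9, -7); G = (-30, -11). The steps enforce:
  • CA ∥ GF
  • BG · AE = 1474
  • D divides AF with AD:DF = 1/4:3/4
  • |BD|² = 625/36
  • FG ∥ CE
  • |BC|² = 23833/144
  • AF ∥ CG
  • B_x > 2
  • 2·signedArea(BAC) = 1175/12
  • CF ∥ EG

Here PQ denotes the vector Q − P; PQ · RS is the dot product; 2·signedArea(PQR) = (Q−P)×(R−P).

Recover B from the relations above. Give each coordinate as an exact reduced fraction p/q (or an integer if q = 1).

B = (8/3, 7/4)

1. B_x = 8/3  [2·signedArea(BAC) = 1175/12 ∩ BG · AE = 1474]
2. B_y = 7/4  [2·signedArea(BAC) = 1175/12 ∩ BG · AE = 1474]
   → B = (8/3, 7/4)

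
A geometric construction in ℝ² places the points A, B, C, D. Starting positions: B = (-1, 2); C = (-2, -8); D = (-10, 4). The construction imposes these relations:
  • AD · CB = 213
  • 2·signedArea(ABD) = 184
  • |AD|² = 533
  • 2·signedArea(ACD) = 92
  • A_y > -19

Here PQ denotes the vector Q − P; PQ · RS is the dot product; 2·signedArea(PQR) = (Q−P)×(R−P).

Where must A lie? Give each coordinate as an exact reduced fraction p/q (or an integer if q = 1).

1. A_x = -3  [2·signedArea(ABD) = 184 ∩ AD · CB = 213]
2. A_y = -18  [2·signedArea(ABD) = 184 ∩ AD · CB = 213]
   → A = (-3, -18)

A = (-3, -18)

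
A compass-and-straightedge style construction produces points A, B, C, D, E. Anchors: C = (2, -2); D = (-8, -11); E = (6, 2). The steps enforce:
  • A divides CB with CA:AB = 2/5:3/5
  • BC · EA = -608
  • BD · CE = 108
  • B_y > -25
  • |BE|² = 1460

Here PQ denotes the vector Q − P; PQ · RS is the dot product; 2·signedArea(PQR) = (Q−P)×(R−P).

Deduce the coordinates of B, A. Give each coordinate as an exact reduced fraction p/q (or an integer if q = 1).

A = (-38/5, -54/5)
B = (-22, -24)

1. B_x = -22  [line -4·x + -4·y + -184 = 0 ∩ |BE|² = 1460]
2. B_y = -24  [line -4·x + -4·y + -184 = 0 ∩ |BE|² = 1460]
   → B = (-22, -24)
3. A_x = -38/5  [BC · EA = -608 ∩ A divides CB with CA:AB = 2/5:3/5]
4. A_y = -54/5  [BC · EA = -608 ∩ A divides CB with CA:AB = 2/5:3/5]
   → A = (-38/5, -54/5)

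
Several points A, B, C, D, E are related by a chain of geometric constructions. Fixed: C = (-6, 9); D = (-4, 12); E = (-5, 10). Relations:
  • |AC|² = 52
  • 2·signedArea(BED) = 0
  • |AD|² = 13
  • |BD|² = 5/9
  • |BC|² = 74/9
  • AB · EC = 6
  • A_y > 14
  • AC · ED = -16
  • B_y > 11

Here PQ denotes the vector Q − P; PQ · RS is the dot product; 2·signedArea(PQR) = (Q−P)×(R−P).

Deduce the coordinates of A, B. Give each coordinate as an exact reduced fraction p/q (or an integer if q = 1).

A = (-2, 15)
B = (-13/3, 34/3)

1. B_x = -13/3  [line -2·x + 1·y + -20 = 0 ∩ |BC|² = 74/9]
2. B_y = 34/3  [line -2·x + 1·y + -20 = 0 ∩ |BC|² = 74/9]
   → B = (-13/3, 34/3)
3. A_x = -2  [AC · ED = -16 ∩ AB · EC = 6]
4. A_y = 15  [AC · ED = -16 ∩ AB · EC = 6]
   → A = (-2, 15)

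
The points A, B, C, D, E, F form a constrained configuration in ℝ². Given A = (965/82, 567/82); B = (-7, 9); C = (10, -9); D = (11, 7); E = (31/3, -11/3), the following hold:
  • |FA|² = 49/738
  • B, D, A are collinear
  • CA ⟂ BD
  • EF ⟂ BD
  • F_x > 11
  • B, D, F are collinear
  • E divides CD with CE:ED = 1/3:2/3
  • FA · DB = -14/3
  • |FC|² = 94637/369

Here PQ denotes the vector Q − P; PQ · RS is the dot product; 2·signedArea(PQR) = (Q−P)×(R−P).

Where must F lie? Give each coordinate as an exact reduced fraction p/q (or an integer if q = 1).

1. F_x = 472/41  [B, D, F are collinear ∩ EF ⟂ BD]
2. F_y = 854/123  [B, D, F are collinear ∩ EF ⟂ BD]
   → F = (472/41, 854/123)

F = (472/41, 854/123)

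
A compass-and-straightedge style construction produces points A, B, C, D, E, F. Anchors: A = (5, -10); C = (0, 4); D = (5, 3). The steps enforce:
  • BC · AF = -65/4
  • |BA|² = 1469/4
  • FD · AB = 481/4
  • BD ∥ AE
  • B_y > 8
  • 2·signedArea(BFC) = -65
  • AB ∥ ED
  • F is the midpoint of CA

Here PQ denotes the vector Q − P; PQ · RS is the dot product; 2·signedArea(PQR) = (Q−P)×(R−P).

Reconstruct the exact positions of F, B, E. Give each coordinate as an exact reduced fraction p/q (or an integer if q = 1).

B = (15/2, 9)
E = (5/2, -16)
F = (5/2, -3)

1. F_x = 5/2  [F is the midpoint of CA]
2. F_y = -3  [F is the midpoint of CA]
   → F = (5/2, -3)
3. B_x = 15/2  [2·signedArea(BFC) = -65 ∩ BC · AF = -65/4]
4. B_y = 9  [2·signedArea(BFC) = -65 ∩ BC · AF = -65/4]
   → B = (15/2, 9)
5. E_x = 5/2  [AB ∥ ED ∩ BD ∥ AE]
6. E_y = -16  [AB ∥ ED ∩ BD ∥ AE]
   → E = (5/2, -16)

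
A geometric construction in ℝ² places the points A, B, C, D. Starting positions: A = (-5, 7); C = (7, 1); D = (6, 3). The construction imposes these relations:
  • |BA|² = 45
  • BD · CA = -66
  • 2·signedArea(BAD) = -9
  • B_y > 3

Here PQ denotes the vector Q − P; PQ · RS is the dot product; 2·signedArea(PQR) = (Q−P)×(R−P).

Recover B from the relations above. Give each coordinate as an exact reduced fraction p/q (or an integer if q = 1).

B = (1, 4)

1. B_x = 1  [BD · CA = -66 ∩ 2·signedArea(BAD) = -9]
2. B_y = 4  [BD · CA = -66 ∩ 2·signedArea(BAD) = -9]
   → B = (1, 4)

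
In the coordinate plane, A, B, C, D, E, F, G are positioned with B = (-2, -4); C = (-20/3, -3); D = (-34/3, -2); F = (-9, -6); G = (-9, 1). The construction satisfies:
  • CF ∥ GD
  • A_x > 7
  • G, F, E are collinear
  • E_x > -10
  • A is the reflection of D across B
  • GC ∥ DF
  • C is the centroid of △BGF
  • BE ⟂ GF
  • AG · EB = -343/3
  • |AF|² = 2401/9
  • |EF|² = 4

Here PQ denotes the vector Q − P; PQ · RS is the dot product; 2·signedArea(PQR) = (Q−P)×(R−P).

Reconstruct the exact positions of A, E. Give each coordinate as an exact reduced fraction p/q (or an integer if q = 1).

A = (22/3, -6)
E = (-9, -4)

1. A_x = 22/3  [A is the reflection of D across B]
2. A_y = -6  [A is the reflection of D across B]
   → A = (22/3, -6)
3. E_x = -9  [G, F, E are collinear ∩ BE ⟂ GF]
4. E_y = -4  [G, F, E are collinear ∩ BE ⟂ GF]
   → E = (-9, -4)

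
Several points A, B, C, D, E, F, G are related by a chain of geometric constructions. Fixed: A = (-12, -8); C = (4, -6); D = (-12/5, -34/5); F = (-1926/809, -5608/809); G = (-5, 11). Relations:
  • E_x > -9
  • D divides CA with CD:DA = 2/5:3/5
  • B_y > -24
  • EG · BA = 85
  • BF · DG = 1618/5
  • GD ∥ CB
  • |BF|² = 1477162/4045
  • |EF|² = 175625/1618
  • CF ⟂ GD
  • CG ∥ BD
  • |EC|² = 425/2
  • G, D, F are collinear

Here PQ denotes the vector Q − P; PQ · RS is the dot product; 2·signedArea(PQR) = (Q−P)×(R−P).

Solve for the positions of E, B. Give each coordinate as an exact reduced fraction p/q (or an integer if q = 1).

1. B_x = 33/5  [CG ∥ BD ∩ GD ∥ CB]
2. B_y = -119/5  [CG ∥ BD ∩ GD ∥ CB]
   → B = (33/5, -119/5)
3. E_x = -17/2  [line 93/5·x + -79/5·y + 909/5 = 0 ∩ |EF|² = 175625/1618]
4. E_y = 3/2  [line 93/5·x + -79/5·y + 909/5 = 0 ∩ |EF|² = 175625/1618]
   → E = (-17/2, 3/2)

B = (33/5, -119/5)
E = (-17/2, 3/2)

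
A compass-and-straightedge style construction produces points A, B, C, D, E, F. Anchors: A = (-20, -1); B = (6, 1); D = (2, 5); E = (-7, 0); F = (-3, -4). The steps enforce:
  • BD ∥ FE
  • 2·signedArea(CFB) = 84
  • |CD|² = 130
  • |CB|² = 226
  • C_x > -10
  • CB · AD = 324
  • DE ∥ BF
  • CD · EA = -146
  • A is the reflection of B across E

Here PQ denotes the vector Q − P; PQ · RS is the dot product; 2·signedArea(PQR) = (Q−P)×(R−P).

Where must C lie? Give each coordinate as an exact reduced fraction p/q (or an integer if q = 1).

C = (-9, 2)

1. C_x = -9  [CB · AD = 324 ∩ 2·signedArea(CFB) = 84]
2. C_y = 2  [CB · AD = 324 ∩ 2·signedArea(CFB) = 84]
   → C = (-9, 2)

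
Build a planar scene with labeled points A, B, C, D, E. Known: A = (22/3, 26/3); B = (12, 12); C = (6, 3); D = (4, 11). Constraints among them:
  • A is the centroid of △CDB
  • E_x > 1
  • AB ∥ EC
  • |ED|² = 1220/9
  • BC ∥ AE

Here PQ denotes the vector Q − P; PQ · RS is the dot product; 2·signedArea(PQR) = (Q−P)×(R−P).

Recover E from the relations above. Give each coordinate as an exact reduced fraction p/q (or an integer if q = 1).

E = (4/3, -1/3)

1. E_x = 4/3  [AB ∥ EC ∩ BC ∥ AE]
2. E_y = -1/3  [AB ∥ EC ∩ BC ∥ AE]
   → E = (4/3, -1/3)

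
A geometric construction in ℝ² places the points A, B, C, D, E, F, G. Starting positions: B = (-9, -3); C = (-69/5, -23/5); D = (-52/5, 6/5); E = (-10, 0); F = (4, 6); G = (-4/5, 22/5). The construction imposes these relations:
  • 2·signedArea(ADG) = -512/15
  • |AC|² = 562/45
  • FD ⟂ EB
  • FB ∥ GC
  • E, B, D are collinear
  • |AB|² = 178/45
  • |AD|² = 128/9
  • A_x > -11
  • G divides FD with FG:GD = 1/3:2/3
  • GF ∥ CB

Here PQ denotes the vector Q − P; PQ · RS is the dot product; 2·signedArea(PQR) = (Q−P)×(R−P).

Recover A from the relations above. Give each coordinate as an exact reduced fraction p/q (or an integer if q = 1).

A = (-164/15, -38/15)

1. A_x = -164/15  [line -16/5·x + 48/5·y + -32/3 = 0 ∩ |AC|² = 562/45]
2. A_y = -38/15  [line -16/5·x + 48/5·y + -32/3 = 0 ∩ |AC|² = 562/45]
   → A = (-164/15, -38/15)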